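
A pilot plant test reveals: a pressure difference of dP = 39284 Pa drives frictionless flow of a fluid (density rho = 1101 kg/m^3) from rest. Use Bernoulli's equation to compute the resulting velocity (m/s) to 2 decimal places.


v = sqrt(2*dP/rho)
v = sqrt(2*39284/1101)
v = sqrt(71.360581)
v = 8.45 m/s


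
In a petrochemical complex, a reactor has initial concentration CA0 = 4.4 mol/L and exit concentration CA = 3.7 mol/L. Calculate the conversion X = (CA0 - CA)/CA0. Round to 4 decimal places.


X = (CA0 - CA) / CA0
X = (4.4 - 3.7) / 4.4
X = 0.7 / 4.4
X = 0.1591


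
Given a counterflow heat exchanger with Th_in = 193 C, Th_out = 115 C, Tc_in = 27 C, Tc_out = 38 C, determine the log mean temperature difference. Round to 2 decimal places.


dT1 = Th_in - Tc_out = 193 - 38 = 155
dT2 = Th_out - Tc_in = 115 - 27 = 88
LMTD = (dT1 - dT2) / ln(dT1/dT2)
LMTD = (155 - 88) / ln(155/88)
LMTD = 118.36 K


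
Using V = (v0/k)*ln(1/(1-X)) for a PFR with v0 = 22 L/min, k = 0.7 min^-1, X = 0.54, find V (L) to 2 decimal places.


V = (v0/k) * ln(1/(1-X))
V = (22/0.7) * ln(1/(1-0.54))
V = 31.428571 * ln(2.173913)
V = 31.428571 * 0.776529
V = 24.41 L


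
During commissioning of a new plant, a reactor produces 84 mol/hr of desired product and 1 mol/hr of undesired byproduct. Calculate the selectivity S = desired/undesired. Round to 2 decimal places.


S = desired product rate / undesired product rate
S = 84 / 1
S = 84.00


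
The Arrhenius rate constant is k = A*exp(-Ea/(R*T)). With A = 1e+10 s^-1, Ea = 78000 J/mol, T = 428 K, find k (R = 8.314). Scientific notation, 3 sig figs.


k = A * exp(-Ea/(R*T))
k = 1e+10 * exp(-78000 / (8.314 * 428))
k = 1e+10 * exp(-21.920013)
k = 3.02e+00


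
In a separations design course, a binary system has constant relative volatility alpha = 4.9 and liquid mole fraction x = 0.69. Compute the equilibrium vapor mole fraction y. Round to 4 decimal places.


y = alpha*x / (1 + (alpha-1)*x)
y = 4.9*0.69 / (1 + (4.9-1)*0.69)
y = 3.381 / (1 + 2.691)
y = 3.381 / 3.691
y = 0.9160


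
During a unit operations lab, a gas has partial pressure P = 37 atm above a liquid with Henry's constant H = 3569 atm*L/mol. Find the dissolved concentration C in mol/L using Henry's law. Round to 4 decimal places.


C = P / H
C = 37 / 3569
C = 0.0104 mol/L


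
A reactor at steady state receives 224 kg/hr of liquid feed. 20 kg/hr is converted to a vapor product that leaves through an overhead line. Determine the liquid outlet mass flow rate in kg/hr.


Steady-state mass balance on the main outlet: F_out = F_in - F_removed
F_out = 224 - 20
F_out = 204 kg/hr


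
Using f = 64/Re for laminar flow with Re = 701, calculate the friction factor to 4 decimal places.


f = 64 / Re
f = 64 / 701
f = 0.0913


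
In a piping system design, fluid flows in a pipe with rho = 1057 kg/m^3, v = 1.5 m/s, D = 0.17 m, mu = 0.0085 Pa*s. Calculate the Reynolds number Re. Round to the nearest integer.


Re = rho * v * D / mu
Re = 1057 * 1.5 * 0.17 / 0.0085
Re = 269.535 / 0.0085
Re = 31710


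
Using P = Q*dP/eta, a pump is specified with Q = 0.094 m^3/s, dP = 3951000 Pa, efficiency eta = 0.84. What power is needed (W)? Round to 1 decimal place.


P = Q * dP / eta
P = 0.094 * 3951000 / 0.84
P = 371394.0 / 0.84
P = 442135.7 W


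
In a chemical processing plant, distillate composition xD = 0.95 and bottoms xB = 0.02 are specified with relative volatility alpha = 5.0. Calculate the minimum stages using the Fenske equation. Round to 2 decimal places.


N_min = ln((xD*(1-xB))/(xB*(1-xD))) / ln(alpha)
Numerator inside ln: 0.931 / 0.001 = 931.0
ln(931.0) = 6.836259
ln(alpha) = ln(5.0) = 1.609438
N_min = 6.836259 / 1.609438 = 4.25


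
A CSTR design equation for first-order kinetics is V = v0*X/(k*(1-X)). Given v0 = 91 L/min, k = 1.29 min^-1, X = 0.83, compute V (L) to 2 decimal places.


V = v0 * X / (k * (1 - X))
V = 91 * 0.83 / (1.29 * (1 - 0.83))
V = 75.53 / (1.29 * 0.17)
V = 75.53 / 0.2193
V = 344.41 L


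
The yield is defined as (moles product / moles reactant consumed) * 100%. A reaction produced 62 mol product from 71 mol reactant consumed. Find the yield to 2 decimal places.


Yield = (moles product / moles consumed) * 100%
Yield = (62 / 71) * 100
Yield = 0.8732 * 100
Yield = 87.32%


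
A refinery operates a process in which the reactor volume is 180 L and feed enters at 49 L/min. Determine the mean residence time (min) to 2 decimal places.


tau = V / v0
tau = 180 / 49
tau = 3.67 min


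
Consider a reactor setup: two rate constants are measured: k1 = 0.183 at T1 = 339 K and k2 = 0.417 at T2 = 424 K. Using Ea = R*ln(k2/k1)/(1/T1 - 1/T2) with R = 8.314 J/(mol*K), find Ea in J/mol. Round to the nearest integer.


Ea = R * ln(k2/k1) / (1/T1 - 1/T2)
ln(k2/k1) = ln(0.417/0.183) = 0.8236001
1/T1 - 1/T2 = 1/339 - 1/424 = 0.000591361941
Ea = 8.314 * 0.8236001 / 0.000591361941
Ea = 11579 J/mol


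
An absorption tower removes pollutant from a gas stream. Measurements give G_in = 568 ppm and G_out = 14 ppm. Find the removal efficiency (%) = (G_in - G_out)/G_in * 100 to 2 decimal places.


Efficiency = (G_in - G_out) / G_in * 100%
Efficiency = (568 - 14) / 568 * 100
Efficiency = 554 / 568 * 100
Efficiency = 97.54%


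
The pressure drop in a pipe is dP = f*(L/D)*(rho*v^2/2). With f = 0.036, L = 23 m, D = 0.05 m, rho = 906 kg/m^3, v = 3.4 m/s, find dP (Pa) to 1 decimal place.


dP = f * (L/D) * (rho*v^2/2)
dP = 0.036 * (23/0.05) * (906*3.4^2/2)
L/D = 460.0
rho*v^2/2 = 906*11.56/2 = 5236.68
dP = 0.036 * 460.0 * 5236.68
dP = 86719.4 Pa


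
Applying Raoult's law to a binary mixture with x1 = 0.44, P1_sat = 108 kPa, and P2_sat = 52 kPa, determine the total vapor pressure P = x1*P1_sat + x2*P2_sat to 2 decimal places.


P = x1*P1_sat + x2*P2_sat
x2 = 1 - x1 = 1 - 0.44 = 0.56
P = 0.44*108 + 0.56*52
P = 47.52 + 29.12
P = 76.64 kPa


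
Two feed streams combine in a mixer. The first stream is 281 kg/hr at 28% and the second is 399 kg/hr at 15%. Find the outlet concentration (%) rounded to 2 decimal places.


Mass balance on solute: F1*x1 + F2*x2 = F3*x3
F3 = F1 + F2 = 281 + 399 = 680 kg/hr
x3 = (F1*x1 + F2*x2)/F3
x3 = (281*0.28 + 399*0.15) / 680
x3 = 20.37%


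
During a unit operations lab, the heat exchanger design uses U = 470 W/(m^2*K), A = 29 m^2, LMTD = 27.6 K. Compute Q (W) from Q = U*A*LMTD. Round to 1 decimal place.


Q = U * A * LMTD
Q = 470 * 29 * 27.6
Q = 376188.0 W


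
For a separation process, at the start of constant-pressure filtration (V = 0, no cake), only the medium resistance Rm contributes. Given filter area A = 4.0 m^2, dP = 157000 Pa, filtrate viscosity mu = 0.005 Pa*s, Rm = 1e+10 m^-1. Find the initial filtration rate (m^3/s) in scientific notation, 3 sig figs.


rate = A * dP / (mu * Rm)
rate = 4.0 * 157000 / (0.005 * 1e+10)
rate = 628000.0 / 5.000e+07
rate = 1.26e-02 m^3/s


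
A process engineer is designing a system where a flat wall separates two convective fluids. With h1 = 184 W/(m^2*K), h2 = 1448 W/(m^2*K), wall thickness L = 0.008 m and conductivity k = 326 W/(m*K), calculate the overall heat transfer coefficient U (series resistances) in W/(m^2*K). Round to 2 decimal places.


1/U = 1/h1 + L/k + 1/h2
1/U = 1/184 + 0.008/326 + 1/1448
1/U = 0.0054347826 + 2.45399e-05 + 0.0006906077
1/U = 0.0061499302
U = 162.60 W/(m^2*K)


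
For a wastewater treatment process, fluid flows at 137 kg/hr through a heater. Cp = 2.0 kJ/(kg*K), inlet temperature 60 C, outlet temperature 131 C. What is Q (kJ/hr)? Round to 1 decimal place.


Q = m_dot * Cp * (T2 - T1)
Q = 137 * 2.0 * (131 - 60)
Q = 137 * 2.0 * 71
Q = 19454.0 kJ/hr


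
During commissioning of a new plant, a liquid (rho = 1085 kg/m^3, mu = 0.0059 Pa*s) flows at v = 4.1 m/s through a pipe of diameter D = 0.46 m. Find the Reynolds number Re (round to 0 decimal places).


Re = rho * v * D / mu
Re = 1085 * 4.1 * 0.46 / 0.0059
Re = 2046.31 / 0.0059
Re = 346832


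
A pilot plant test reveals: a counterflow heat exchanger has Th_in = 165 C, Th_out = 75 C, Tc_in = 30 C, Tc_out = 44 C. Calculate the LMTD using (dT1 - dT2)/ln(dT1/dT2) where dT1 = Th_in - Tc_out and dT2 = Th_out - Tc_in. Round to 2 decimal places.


dT1 = Th_in - Tc_out = 165 - 44 = 121
dT2 = Th_out - Tc_in = 75 - 30 = 45
LMTD = (dT1 - dT2) / ln(dT1/dT2)
LMTD = (121 - 45) / ln(121/45)
LMTD = 76.84 K


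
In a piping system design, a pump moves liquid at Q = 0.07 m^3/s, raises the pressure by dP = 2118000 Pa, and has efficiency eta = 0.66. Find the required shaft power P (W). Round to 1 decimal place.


P = Q * dP / eta
P = 0.07 * 2118000 / 0.66
P = 148260.0 / 0.66
P = 224636.4 W


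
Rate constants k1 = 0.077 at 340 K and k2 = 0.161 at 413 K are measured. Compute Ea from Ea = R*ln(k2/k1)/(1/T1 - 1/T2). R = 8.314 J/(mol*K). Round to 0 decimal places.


Ea = R * ln(k2/k1) / (1/T1 - 1/T2)
ln(k2/k1) = ln(0.161/0.077) = 0.7375989
1/T1 - 1/T2 = 1/340 - 1/413 = 0.000519868965
Ea = 8.314 * 0.7375989 / 0.000519868965
Ea = 11796 J/mol


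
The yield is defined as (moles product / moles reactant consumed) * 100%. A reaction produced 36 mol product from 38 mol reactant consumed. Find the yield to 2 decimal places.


Yield = (moles product / moles consumed) * 100%
Yield = (36 / 38) * 100
Yield = 0.9474 * 100
Yield = 94.74%


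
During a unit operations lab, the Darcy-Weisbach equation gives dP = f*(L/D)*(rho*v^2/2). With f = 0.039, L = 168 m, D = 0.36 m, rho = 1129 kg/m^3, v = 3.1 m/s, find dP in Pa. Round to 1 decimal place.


dP = f * (L/D) * (rho*v^2/2)
dP = 0.039 * (168/0.36) * (1129*3.1^2/2)
L/D = 466.66666667
rho*v^2/2 = 1129*9.61/2 = 5424.845
dP = 0.039 * 466.66666667 * 5424.845
dP = 98732.2 Pa


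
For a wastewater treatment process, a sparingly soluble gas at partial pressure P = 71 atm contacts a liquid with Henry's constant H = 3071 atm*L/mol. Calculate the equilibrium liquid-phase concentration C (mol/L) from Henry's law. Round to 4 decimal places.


C = P / H
C = 71 / 3071
C = 0.0231 mol/L


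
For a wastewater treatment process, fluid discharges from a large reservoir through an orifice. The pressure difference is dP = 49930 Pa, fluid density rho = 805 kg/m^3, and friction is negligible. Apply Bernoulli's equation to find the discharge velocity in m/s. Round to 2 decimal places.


v = sqrt(2*dP/rho)
v = sqrt(2*49930/805)
v = sqrt(124.049689)
v = 11.14 m/s


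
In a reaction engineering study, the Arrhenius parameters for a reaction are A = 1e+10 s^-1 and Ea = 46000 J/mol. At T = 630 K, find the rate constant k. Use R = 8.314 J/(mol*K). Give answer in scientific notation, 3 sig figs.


k = A * exp(-Ea/(R*T))
k = 1e+10 * exp(-46000 / (8.314 * 630))
k = 1e+10 * exp(-8.78228)
k = 1.53e+06


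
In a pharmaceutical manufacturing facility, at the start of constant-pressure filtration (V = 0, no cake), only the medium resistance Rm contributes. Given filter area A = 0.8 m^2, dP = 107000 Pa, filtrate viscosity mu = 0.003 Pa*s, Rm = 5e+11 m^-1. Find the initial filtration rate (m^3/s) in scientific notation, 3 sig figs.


rate = A * dP / (mu * Rm)
rate = 0.8 * 107000 / (0.003 * 5e+11)
rate = 85600.0 / 1.500e+09
rate = 5.71e-05 m^3/s


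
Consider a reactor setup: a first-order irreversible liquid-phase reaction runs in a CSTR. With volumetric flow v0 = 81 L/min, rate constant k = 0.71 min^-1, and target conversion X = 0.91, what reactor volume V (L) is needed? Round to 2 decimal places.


V = v0 * X / (k * (1 - X))
V = 81 * 0.91 / (0.71 * (1 - 0.91))
V = 73.71 / (0.71 * 0.09)
V = 73.71 / 0.0639
V = 1153.52 L


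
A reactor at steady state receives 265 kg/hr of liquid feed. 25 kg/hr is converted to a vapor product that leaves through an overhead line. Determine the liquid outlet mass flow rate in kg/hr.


Steady-state mass balance on the main outlet: F_out = F_in - F_removed
F_out = 265 - 25
F_out = 240 kg/hr


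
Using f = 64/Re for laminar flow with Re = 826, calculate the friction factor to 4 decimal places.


f = 64 / Re
f = 64 / 826
f = 0.0775


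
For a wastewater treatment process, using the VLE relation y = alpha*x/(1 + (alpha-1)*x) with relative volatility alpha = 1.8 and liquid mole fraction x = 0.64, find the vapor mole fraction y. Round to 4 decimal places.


y = alpha*x / (1 + (alpha-1)*x)
y = 1.8*0.64 / (1 + (1.8-1)*0.64)
y = 1.152 / (1 + 0.512)
y = 1.152 / 1.512
y = 0.7619


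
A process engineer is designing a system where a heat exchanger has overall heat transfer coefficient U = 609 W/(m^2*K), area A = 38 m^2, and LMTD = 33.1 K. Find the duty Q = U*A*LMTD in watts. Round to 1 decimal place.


Q = U * A * LMTD
Q = 609 * 38 * 33.1
Q = 766000.2 W


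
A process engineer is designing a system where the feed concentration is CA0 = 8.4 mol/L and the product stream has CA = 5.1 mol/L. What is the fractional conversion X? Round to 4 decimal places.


X = (CA0 - CA) / CA0
X = (8.4 - 5.1) / 8.4
X = 3.3 / 8.4
X = 0.3929


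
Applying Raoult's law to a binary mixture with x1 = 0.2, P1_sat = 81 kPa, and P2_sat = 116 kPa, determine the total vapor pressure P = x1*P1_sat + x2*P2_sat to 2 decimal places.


P = x1*P1_sat + x2*P2_sat
x2 = 1 - x1 = 1 - 0.2 = 0.8
P = 0.2*81 + 0.8*116
P = 16.2 + 92.8
P = 109.00 kPa


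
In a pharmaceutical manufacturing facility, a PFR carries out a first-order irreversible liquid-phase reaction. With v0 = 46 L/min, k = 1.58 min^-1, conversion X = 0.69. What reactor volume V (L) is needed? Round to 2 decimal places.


V = (v0/k) * ln(1/(1-X))
V = (46/1.58) * ln(1/(1-0.69))
V = 29.113924 * ln(3.225806)
V = 29.113924 * 1.171183
V = 34.10 L


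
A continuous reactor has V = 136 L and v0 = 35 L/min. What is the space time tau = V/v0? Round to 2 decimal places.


tau = V / v0
tau = 136 / 35
tau = 3.89 min


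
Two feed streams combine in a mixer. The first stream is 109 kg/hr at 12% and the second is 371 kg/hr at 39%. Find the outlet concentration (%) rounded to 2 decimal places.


Mass balance on solute: F1*x1 + F2*x2 = F3*x3
F3 = F1 + F2 = 109 + 371 = 480 kg/hr
x3 = (F1*x1 + F2*x2)/F3
x3 = (109*0.12 + 371*0.39) / 480
x3 = 32.87%


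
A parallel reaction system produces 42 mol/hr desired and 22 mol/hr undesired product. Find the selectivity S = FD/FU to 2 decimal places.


S = desired product rate / undesired product rate
S = 42 / 22
S = 1.91


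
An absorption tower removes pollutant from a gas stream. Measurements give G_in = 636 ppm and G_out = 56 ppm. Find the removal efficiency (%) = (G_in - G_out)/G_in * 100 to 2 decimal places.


Efficiency = (G_in - G_out) / G_in * 100%
Efficiency = (636 - 56) / 636 * 100
Efficiency = 580 / 636 * 100
Efficiency = 91.19%


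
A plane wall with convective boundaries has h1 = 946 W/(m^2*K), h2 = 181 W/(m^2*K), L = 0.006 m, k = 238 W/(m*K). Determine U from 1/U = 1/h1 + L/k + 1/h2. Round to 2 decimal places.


1/U = 1/h1 + L/k + 1/h2
1/U = 1/946 + 0.006/238 + 1/181
1/U = 0.0010570825 + 2.52101e-05 + 0.0055248619
1/U = 0.0066071545
U = 151.35 W/(m^2*K)


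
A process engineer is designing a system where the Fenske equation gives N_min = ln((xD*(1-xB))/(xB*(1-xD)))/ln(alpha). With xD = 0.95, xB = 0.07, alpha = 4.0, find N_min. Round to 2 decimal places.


N_min = ln((xD*(1-xB))/(xB*(1-xD))) / ln(alpha)
Numerator inside ln: 0.8835 / 0.0035 = 252.428571
ln(252.428571) = 5.531128
ln(alpha) = ln(4.0) = 1.386294
N_min = 5.531128 / 1.386294 = 3.99


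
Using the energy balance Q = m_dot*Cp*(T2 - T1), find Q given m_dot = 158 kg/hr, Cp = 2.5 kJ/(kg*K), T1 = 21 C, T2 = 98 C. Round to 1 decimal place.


Q = m_dot * Cp * (T2 - T1)
Q = 158 * 2.5 * (98 - 21)
Q = 158 * 2.5 * 77
Q = 30415.0 kJ/hr


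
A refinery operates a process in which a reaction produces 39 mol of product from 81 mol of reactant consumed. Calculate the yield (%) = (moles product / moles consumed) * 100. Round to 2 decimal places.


Yield = (moles product / moles consumed) * 100%
Yield = (39 / 81) * 100
Yield = 0.4815 * 100
Yield = 48.15%


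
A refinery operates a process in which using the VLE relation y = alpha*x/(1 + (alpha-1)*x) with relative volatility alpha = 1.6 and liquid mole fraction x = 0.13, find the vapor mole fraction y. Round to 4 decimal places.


y = alpha*x / (1 + (alpha-1)*x)
y = 1.6*0.13 / (1 + (1.6-1)*0.13)
y = 0.208 / (1 + 0.078)
y = 0.208 / 1.078
y = 0.1929


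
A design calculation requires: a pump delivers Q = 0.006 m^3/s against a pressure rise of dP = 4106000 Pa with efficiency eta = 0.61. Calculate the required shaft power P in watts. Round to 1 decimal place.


P = Q * dP / eta
P = 0.006 * 4106000 / 0.61
P = 24636.0 / 0.61
P = 40386.9 W


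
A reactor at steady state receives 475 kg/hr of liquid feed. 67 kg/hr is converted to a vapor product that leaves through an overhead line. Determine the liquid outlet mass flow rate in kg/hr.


Steady-state mass balance on the main outlet: F_out = F_in - F_removed
F_out = 475 - 67
F_out = 408 kg/hr


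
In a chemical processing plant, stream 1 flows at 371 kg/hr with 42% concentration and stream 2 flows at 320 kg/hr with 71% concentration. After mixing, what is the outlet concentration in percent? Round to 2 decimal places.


Mass balance on solute: F1*x1 + F2*x2 = F3*x3
F3 = F1 + F2 = 371 + 320 = 691 kg/hr
x3 = (F1*x1 + F2*x2)/F3
x3 = (371*0.42 + 320*0.71) / 691
x3 = 55.43%


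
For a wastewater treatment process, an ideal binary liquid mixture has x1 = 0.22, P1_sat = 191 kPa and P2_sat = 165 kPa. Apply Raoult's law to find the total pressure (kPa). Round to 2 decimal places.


P = x1*P1_sat + x2*P2_sat
x2 = 1 - x1 = 1 - 0.22 = 0.78
P = 0.22*191 + 0.78*165
P = 42.02 + 128.7
P = 170.72 kPa


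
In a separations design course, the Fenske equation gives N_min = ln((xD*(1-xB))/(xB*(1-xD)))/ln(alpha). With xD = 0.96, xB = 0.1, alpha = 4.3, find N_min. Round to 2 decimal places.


N_min = ln((xD*(1-xB))/(xB*(1-xD))) / ln(alpha)
Numerator inside ln: 0.864 / 0.004 = 216.0
ln(216.0) = 5.375278
ln(alpha) = ln(4.3) = 1.458615
N_min = 5.375278 / 1.458615 = 3.69


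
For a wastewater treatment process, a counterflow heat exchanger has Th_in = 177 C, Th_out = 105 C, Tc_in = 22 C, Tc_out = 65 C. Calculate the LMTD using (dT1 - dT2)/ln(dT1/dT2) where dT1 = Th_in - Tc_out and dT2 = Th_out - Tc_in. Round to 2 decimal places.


dT1 = Th_in - Tc_out = 177 - 65 = 112
dT2 = Th_out - Tc_in = 105 - 22 = 83
LMTD = (dT1 - dT2) / ln(dT1/dT2)
LMTD = (112 - 83) / ln(112/83)
LMTD = 96.78 K


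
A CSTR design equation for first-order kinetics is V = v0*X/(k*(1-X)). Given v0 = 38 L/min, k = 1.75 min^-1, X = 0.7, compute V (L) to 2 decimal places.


V = v0 * X / (k * (1 - X))
V = 38 * 0.7 / (1.75 * (1 - 0.7))
V = 26.6 / (1.75 * 0.3)
V = 26.6 / 0.525
V = 50.67 L


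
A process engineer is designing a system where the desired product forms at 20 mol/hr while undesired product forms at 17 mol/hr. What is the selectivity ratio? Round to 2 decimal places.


S = desired product rate / undesired product rate
S = 20 / 17
S = 1.18


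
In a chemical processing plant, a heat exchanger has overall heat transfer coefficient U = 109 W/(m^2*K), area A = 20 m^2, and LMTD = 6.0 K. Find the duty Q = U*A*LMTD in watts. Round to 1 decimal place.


Q = U * A * LMTD
Q = 109 * 20 * 6.0
Q = 13080.0 W


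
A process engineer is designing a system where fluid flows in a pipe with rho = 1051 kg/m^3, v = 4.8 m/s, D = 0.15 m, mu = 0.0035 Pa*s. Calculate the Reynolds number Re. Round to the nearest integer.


Re = rho * v * D / mu
Re = 1051 * 4.8 * 0.15 / 0.0035
Re = 756.72 / 0.0035
Re = 216206


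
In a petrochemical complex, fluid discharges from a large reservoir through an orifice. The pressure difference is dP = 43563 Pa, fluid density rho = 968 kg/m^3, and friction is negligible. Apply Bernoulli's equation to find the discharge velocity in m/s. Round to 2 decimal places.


v = sqrt(2*dP/rho)
v = sqrt(2*43563/968)
v = sqrt(90.006198)
v = 9.49 m/s


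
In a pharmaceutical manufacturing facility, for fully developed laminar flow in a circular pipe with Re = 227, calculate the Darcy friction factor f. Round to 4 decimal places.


f = 64 / Re
f = 64 / 227
f = 0.2819


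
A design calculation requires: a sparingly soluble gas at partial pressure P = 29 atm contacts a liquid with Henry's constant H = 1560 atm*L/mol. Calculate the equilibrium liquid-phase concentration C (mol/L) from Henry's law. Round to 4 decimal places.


C = P / H
C = 29 / 1560
C = 0.0186 mol/L


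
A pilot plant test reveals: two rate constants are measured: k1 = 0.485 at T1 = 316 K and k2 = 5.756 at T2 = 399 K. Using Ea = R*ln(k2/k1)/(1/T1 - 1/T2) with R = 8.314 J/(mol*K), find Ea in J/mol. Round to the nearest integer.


Ea = R * ln(k2/k1) / (1/T1 - 1/T2)
ln(k2/k1) = ln(5.756/0.485) = 2.4738492
1/T1 - 1/T2 = 1/316 - 1/399 = 0.000658291298
Ea = 8.314 * 2.4738492 / 0.000658291298
Ea = 31244 J/mol


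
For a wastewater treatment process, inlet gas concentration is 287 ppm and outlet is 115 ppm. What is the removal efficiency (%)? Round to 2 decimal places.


Efficiency = (G_in - G_out) / G_in * 100%
Efficiency = (287 - 115) / 287 * 100
Efficiency = 172 / 287 * 100
Efficiency = 59.93%


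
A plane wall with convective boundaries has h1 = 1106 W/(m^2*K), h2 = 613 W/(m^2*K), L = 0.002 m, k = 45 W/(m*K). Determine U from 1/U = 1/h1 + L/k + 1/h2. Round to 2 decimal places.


1/U = 1/h1 + L/k + 1/h2
1/U = 1/1106 + 0.002/45 + 1/613
1/U = 0.0009041591 + 4.44444e-05 + 0.0016313214
1/U = 0.0025799249
U = 387.61 W/(m^2*K)


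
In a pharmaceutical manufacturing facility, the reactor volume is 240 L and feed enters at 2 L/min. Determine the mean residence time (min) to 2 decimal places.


tau = V / v0
tau = 240 / 2
tau = 120.00 min


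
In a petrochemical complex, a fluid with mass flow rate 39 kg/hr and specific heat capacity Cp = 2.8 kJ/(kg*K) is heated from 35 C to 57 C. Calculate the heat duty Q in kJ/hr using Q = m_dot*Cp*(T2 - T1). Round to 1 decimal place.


Q = m_dot * Cp * (T2 - T1)
Q = 39 * 2.8 * (57 - 35)
Q = 39 * 2.8 * 22
Q = 2402.4 kJ/hr


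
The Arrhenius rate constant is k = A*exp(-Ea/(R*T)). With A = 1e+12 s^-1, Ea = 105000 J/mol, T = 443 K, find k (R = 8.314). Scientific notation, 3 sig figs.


k = A * exp(-Ea/(R*T))
k = 1e+12 * exp(-105000 / (8.314 * 443))
k = 1e+12 * exp(-28.508578)
k = 4.16e-01


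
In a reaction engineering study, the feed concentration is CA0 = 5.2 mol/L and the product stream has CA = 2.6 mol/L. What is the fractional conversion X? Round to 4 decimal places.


X = (CA0 - CA) / CA0
X = (5.2 - 2.6) / 5.2
X = 2.6 / 5.2
X = 0.5000


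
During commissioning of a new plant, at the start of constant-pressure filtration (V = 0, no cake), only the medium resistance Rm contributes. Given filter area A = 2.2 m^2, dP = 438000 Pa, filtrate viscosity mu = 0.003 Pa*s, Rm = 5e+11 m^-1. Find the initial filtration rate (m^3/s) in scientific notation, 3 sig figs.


rate = A * dP / (mu * Rm)
rate = 2.2 * 438000 / (0.003 * 5e+11)
rate = 963600.0 / 1.500e+09
rate = 6.42e-04 m^3/s


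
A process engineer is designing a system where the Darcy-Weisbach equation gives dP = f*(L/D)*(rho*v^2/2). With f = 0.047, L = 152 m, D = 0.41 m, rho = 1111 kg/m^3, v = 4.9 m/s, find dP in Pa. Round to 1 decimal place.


dP = f * (L/D) * (rho*v^2/2)
dP = 0.047 * (152/0.41) * (1111*4.9^2/2)
L/D = 370.73170732
rho*v^2/2 = 1111*24.01/2 = 13337.555
dP = 0.047 * 370.73170732 * 13337.555
dP = 232398.8 Pa


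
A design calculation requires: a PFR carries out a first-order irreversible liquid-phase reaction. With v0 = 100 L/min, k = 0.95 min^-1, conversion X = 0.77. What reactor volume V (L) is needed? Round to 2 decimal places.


V = (v0/k) * ln(1/(1-X))
V = (100/0.95) * ln(1/(1-0.77))
V = 105.263158 * ln(4.347826)
V = 105.263158 * 1.469676
V = 154.70 L


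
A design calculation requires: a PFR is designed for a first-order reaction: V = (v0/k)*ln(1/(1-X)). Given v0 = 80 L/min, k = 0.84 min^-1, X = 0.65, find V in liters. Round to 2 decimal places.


V = (v0/k) * ln(1/(1-X))
V = (80/0.84) * ln(1/(1-0.65))
V = 95.238095 * ln(2.857143)
V = 95.238095 * 1.049822
V = 99.98 L


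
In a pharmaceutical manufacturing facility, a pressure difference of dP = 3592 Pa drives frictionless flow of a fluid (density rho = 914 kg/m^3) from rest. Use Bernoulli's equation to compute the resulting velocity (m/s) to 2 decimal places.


v = sqrt(2*dP/rho)
v = sqrt(2*3592/914)
v = sqrt(7.859956)
v = 2.80 m/s


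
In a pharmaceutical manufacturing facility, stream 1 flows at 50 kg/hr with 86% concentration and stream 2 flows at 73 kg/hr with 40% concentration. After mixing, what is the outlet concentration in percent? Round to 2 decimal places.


Mass balance on solute: F1*x1 + F2*x2 = F3*x3
F3 = F1 + F2 = 50 + 73 = 123 kg/hr
x3 = (F1*x1 + F2*x2)/F3
x3 = (50*0.86 + 73*0.4) / 123
x3 = 58.70%


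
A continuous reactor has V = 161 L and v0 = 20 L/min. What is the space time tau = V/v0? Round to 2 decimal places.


tau = V / v0
tau = 161 / 20
tau = 8.05 min


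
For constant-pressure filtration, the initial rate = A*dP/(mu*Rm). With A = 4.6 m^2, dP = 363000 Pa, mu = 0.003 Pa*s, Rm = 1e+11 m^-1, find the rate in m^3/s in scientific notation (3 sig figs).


rate = A * dP / (mu * Rm)
rate = 4.6 * 363000 / (0.003 * 1e+11)
rate = 1669800.0 / 3.000e+08
rate = 5.57e-03 m^3/s


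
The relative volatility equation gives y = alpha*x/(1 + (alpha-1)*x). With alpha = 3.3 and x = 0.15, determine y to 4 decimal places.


y = alpha*x / (1 + (alpha-1)*x)
y = 3.3*0.15 / (1 + (3.3-1)*0.15)
y = 0.495 / (1 + 0.345)
y = 0.495 / 1.345
y = 0.3680


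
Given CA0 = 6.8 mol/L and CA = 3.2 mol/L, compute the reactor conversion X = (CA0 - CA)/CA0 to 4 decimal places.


X = (CA0 - CA) / CA0
X = (6.8 - 3.2) / 6.8
X = 3.6 / 6.8
X = 0.5294


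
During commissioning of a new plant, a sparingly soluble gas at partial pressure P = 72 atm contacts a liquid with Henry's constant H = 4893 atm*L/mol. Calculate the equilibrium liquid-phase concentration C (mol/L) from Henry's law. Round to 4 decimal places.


C = P / H
C = 72 / 4893
C = 0.0147 mol/L


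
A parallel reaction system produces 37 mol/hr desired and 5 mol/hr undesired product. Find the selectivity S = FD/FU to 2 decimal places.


S = desired product rate / undesired product rate
S = 37 / 5
S = 7.40


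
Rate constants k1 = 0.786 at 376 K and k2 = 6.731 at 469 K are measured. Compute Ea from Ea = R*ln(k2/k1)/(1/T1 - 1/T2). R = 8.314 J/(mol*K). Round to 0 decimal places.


Ea = R * ln(k2/k1) / (1/T1 - 1/T2)
ln(k2/k1) = ln(6.731/0.786) = 2.1475222
1/T1 - 1/T2 = 1/376 - 1/469 = 0.000527378306
Ea = 8.314 * 2.1475222 / 0.000527378306
Ea = 33855 J/mol


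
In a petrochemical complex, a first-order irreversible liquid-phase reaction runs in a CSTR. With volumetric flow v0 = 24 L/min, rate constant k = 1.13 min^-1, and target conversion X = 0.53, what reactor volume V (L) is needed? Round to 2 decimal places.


V = v0 * X / (k * (1 - X))
V = 24 * 0.53 / (1.13 * (1 - 0.53))
V = 12.72 / (1.13 * 0.47)
V = 12.72 / 0.5311
V = 23.95 L


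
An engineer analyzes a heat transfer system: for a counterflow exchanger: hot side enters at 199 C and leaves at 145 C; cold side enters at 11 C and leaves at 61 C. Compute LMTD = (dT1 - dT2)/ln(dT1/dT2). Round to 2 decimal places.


dT1 = Th_in - Tc_out = 199 - 61 = 138
dT2 = Th_out - Tc_in = 145 - 11 = 134
LMTD = (dT1 - dT2) / ln(dT1/dT2)
LMTD = (138 - 134) / ln(138/134)
LMTD = 135.99 K


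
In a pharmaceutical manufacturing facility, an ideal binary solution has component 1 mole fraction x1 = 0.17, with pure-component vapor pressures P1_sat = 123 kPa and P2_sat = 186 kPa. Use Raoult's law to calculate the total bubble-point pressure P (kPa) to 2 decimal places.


P = x1*P1_sat + x2*P2_sat
x2 = 1 - x1 = 1 - 0.17 = 0.83
P = 0.17*123 + 0.83*186
P = 20.91 + 154.38
P = 175.29 kPa


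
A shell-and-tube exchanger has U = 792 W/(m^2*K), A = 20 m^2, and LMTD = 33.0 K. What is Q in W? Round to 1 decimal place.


Q = U * A * LMTD
Q = 792 * 20 * 33.0
Q = 522720.0 W


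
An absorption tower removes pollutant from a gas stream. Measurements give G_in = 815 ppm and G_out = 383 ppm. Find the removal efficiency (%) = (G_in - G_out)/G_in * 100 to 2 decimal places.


Efficiency = (G_in - G_out) / G_in * 100%
Efficiency = (815 - 383) / 815 * 100
Efficiency = 432 / 815 * 100
Efficiency = 53.01%


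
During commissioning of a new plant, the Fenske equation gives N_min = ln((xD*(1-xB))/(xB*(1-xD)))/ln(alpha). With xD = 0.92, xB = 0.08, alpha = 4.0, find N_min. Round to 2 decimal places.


N_min = ln((xD*(1-xB))/(xB*(1-xD))) / ln(alpha)
Numerator inside ln: 0.8464 / 0.0064 = 132.25
ln(132.25) = 4.884694
ln(alpha) = ln(4.0) = 1.386294
N_min = 4.884694 / 1.386294 = 3.52


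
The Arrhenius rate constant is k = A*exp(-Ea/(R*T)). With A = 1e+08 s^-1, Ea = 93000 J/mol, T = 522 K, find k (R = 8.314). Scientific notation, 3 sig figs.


k = A * exp(-Ea/(R*T))
k = 1e+08 * exp(-93000 / (8.314 * 522))
k = 1e+08 * exp(-21.429026)
k = 4.94e-02


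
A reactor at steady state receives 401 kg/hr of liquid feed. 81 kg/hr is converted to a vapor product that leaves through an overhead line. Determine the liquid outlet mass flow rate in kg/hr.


Steady-state mass balance on the main outlet: F_out = F_in - F_removed
F_out = 401 - 81
F_out = 320 kg/hr


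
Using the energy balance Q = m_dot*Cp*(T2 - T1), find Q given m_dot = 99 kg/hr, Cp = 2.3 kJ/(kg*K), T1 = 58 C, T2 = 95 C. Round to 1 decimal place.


Q = m_dot * Cp * (T2 - T1)
Q = 99 * 2.3 * (95 - 58)
Q = 99 * 2.3 * 37
Q = 8424.9 kJ/hr


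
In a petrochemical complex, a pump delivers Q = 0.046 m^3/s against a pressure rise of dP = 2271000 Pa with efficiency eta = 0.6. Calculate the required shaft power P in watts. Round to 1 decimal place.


P = Q * dP / eta
P = 0.046 * 2271000 / 0.6
P = 104466.0 / 0.6
P = 174110.0 W


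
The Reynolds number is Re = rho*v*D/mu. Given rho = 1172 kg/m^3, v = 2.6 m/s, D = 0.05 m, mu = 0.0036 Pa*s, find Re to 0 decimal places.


Re = rho * v * D / mu
Re = 1172 * 2.6 * 0.05 / 0.0036
Re = 152.36 / 0.0036
Re = 42322


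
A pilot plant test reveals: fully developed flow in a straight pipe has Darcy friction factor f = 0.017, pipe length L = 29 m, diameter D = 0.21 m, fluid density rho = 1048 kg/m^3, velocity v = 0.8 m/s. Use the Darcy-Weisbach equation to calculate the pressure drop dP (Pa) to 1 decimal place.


dP = f * (L/D) * (rho*v^2/2)
dP = 0.017 * (29/0.21) * (1048*0.8^2/2)
L/D = 138.0952381
rho*v^2/2 = 1048*0.64/2 = 335.36
dP = 0.017 * 138.0952381 * 335.36
dP = 787.3 Pa


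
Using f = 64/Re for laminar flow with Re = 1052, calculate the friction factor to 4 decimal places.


f = 64 / Re
f = 64 / 1052
f = 0.0608


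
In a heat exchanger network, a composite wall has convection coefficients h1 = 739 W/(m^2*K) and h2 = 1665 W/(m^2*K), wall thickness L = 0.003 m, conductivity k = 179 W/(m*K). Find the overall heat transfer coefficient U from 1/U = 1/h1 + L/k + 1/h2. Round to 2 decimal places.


1/U = 1/h1 + L/k + 1/h2
1/U = 1/739 + 0.003/179 + 1/1665
1/U = 0.00135318 + 1.67598e-05 + 0.0006006006
1/U = 0.0019705404
U = 507.48 W/(m^2*K)


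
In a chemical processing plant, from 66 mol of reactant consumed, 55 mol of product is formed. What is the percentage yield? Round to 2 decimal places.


Yield = (moles product / moles consumed) * 100%
Yield = (55 / 66) * 100
Yield = 0.8333 * 100
Yield = 83.33%


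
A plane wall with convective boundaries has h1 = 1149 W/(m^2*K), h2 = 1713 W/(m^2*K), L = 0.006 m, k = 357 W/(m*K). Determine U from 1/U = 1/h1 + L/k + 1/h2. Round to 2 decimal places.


1/U = 1/h1 + L/k + 1/h2
1/U = 1/1149 + 0.006/357 + 1/1713
1/U = 0.000870322 + 1.68067e-05 + 0.0005837712
1/U = 0.0014708999
U = 679.86 W/(m^2*K)


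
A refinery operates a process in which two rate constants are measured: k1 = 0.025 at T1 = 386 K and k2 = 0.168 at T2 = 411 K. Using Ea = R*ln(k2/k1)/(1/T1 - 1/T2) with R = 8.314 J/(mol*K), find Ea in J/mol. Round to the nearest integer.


Ea = R * ln(k2/k1) / (1/T1 - 1/T2)
ln(k2/k1) = ln(0.168/0.025) = 1.9050882
1/T1 - 1/T2 = 1/386 - 1/411 = 0.000157583551
Ea = 8.314 * 1.9050882 / 0.000157583551
Ea = 100511 J/mol


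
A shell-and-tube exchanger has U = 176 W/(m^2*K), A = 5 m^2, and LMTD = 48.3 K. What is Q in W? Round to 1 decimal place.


Q = U * A * LMTD
Q = 176 * 5 * 48.3
Q = 42504.0 W


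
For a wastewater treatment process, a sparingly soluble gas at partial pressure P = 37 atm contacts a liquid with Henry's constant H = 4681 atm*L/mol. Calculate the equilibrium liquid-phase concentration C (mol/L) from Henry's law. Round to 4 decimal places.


C = P / H
C = 37 / 4681
C = 0.0079 mol/L


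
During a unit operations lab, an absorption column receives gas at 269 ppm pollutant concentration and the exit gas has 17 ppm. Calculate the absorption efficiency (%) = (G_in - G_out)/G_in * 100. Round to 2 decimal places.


Efficiency = (G_in - G_out) / G_in * 100%
Efficiency = (269 - 17) / 269 * 100
Efficiency = 252 / 269 * 100
Efficiency = 93.68%


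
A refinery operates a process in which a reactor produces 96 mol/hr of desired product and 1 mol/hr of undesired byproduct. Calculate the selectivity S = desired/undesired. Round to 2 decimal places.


S = desired product rate / undesired product rate
S = 96 / 1
S = 96.00


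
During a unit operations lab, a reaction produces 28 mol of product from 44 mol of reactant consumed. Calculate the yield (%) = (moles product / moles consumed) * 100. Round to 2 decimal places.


Yield = (moles product / moles consumed) * 100%
Yield = (28 / 44) * 100
Yield = 0.6364 * 100
Yield = 63.64%


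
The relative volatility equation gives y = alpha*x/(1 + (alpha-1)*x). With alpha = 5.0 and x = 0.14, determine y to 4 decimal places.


y = alpha*x / (1 + (alpha-1)*x)
y = 5.0*0.14 / (1 + (5.0-1)*0.14)
y = 0.7 / (1 + 0.56)
y = 0.7 / 1.56
y = 0.4487


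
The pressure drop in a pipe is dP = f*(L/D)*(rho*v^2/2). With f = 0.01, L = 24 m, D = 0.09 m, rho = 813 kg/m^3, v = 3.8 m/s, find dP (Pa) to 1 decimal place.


dP = f * (L/D) * (rho*v^2/2)
dP = 0.01 * (24/0.09) * (813*3.8^2/2)
L/D = 266.66666667
rho*v^2/2 = 813*14.44/2 = 5869.86
dP = 0.01 * 266.66666667 * 5869.86
dP = 15653.0 Pa


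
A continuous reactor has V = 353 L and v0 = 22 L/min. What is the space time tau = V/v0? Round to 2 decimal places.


tau = V / v0
tau = 353 / 22
tau = 16.05 min


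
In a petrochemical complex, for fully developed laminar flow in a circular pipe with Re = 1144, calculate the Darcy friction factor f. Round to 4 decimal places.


f = 64 / Re
f = 64 / 1144
f = 0.0559


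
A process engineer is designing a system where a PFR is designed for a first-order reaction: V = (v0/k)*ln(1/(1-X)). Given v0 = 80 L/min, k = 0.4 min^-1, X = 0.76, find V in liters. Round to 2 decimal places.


V = (v0/k) * ln(1/(1-X))
V = (80/0.4) * ln(1/(1-0.76))
V = 200.0 * ln(4.166667)
V = 200.0 * 1.427116
V = 285.42 L


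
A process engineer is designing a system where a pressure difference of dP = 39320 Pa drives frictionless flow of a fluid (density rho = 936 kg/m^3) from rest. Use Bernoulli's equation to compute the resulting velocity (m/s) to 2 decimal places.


v = sqrt(2*dP/rho)
v = sqrt(2*39320/936)
v = sqrt(84.017094)
v = 9.17 m/s


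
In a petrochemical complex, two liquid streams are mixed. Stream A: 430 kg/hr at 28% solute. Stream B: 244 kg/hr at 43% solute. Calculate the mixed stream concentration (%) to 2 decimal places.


Mass balance on solute: F1*x1 + F2*x2 = F3*x3
F3 = F1 + F2 = 430 + 244 = 674 kg/hr
x3 = (F1*x1 + F2*x2)/F3
x3 = (430*0.28 + 244*0.43) / 674
x3 = 33.43%


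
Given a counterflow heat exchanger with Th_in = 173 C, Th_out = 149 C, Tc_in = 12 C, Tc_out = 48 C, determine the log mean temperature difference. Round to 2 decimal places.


dT1 = Th_in - Tc_out = 173 - 48 = 125
dT2 = Th_out - Tc_in = 149 - 12 = 137
LMTD = (dT1 - dT2) / ln(dT1/dT2)
LMTD = (125 - 137) / ln(125/137)
LMTD = 130.91 K


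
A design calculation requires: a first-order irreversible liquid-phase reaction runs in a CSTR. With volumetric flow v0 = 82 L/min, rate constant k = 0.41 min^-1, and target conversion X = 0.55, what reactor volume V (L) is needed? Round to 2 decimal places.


V = v0 * X / (k * (1 - X))
V = 82 * 0.55 / (0.41 * (1 - 0.55))
V = 45.1 / (0.41 * 0.45)
V = 45.1 / 0.1845
V = 244.44 L


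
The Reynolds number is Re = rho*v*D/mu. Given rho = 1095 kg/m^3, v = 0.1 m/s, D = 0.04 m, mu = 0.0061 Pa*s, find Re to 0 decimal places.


Re = rho * v * D / mu
Re = 1095 * 0.1 * 0.04 / 0.0061
Re = 4.38 / 0.0061
Re = 718


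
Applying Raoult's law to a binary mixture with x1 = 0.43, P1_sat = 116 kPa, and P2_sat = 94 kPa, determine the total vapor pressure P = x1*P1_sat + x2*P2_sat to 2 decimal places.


P = x1*P1_sat + x2*P2_sat
x2 = 1 - x1 = 1 - 0.43 = 0.57
P = 0.43*116 + 0.57*94
P = 49.88 + 53.58
P = 103.46 kPa


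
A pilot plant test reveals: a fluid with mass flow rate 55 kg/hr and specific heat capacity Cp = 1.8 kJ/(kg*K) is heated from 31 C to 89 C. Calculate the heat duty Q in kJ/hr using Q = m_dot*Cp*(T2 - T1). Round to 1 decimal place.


Q = m_dot * Cp * (T2 - T1)
Q = 55 * 1.8 * (89 - 31)
Q = 55 * 1.8 * 58
Q = 5742.0 kJ/hr


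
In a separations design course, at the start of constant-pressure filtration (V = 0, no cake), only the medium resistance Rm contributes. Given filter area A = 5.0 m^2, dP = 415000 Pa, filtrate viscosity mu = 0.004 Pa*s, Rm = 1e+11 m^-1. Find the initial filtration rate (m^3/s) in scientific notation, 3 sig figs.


rate = A * dP / (mu * Rm)
rate = 5.0 * 415000 / (0.004 * 1e+11)
rate = 2075000.0 / 4.000e+08
rate = 5.19e-03 m^3/s


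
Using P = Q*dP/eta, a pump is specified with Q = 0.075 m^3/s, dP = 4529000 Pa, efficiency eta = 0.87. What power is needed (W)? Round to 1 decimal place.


P = Q * dP / eta
P = 0.075 * 4529000 / 0.87
P = 339675.0 / 0.87
P = 390431.0 W


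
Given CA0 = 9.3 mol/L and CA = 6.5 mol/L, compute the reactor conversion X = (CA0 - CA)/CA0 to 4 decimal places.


X = (CA0 - CA) / CA0
X = (9.3 - 6.5) / 9.3
X = 2.8 / 9.3
X = 0.3011


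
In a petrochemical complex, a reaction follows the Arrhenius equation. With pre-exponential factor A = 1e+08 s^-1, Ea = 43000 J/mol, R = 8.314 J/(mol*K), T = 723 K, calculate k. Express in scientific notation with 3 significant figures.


k = A * exp(-Ea/(R*T))
k = 1e+08 * exp(-43000 / (8.314 * 723))
k = 1e+08 * exp(-7.153526)
k = 7.82e+04


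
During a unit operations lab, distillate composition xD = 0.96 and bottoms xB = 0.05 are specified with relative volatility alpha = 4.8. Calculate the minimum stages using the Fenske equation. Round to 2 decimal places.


N_min = ln((xD*(1-xB))/(xB*(1-xD))) / ln(alpha)
Numerator inside ln: 0.912 / 0.002 = 456.0
ln(456.0) = 6.122493
ln(alpha) = ln(4.8) = 1.568616
N_min = 6.122493 / 1.568616 = 3.90


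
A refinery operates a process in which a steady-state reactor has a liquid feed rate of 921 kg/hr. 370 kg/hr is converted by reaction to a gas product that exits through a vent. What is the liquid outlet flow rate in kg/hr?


Steady-state mass balance on the main outlet: F_out = F_in - F_removed
F_out = 921 - 370
F_out = 551 kg/hr


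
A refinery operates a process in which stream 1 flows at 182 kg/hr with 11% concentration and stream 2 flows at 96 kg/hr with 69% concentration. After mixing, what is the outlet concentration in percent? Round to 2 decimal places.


Mass balance on solute: F1*x1 + F2*x2 = F3*x3
F3 = F1 + F2 = 182 + 96 = 278 kg/hr
x3 = (F1*x1 + F2*x2)/F3
x3 = (182*0.11 + 96*0.69) / 278
x3 = 31.03%


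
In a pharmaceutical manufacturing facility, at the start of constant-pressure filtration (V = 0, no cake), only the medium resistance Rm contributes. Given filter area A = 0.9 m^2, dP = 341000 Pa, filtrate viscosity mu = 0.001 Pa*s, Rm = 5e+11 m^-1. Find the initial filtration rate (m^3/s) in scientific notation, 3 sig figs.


rate = A * dP / (mu * Rm)
rate = 0.9 * 341000 / (0.001 * 5e+11)
rate = 306900.0 / 5.000e+08
rate = 6.14e-04 m^3/s
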